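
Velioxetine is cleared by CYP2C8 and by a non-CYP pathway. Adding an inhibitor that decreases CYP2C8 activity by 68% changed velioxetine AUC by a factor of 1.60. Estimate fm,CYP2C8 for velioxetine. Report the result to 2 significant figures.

0.55

CL'/CL = 1 / 1.60 = 0.625
0.32·fm + (1 − fm) = 0.625
fm = (0.625 − 1) / (0.32 − 1) = 0.55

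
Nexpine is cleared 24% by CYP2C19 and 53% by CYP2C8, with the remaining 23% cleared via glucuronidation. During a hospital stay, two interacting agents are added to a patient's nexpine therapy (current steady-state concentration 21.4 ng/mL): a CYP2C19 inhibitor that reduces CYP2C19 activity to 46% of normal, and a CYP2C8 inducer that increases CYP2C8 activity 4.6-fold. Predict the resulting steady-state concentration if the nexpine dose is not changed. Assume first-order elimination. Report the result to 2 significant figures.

The CYP2C19 pathway (24% of clearance) falls to 0.46× activity: 0.24 × 0.46 = 0.1104.
The CYP2C8 pathway (53% of clearance) rises to 4.6× activity: 0.53 × 4.6 = 2.438.
Non-CYP routes (23%) are unchanged.
CL_new/CL_old = 0.1104 + 2.438 + 0.23 = 2.7784.
Dividing the baseline by the relative clearance: 21.4 / 2.7784 = 7.7 ng/mL.

7.7 ng/mL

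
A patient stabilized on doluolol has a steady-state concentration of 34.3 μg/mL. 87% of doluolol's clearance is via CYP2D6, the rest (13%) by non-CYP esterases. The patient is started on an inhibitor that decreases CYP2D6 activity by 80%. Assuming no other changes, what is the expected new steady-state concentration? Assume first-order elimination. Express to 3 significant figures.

113 μg/mL

CYP2D6: 0.87 × 0.2 = 0.174
Other: 0.13 (unchanged)
Relative clearance = 0.174 + 0.13 = 0.304.
With dosing unchanged, steady-state concentration scales as 1/CL: 34.3 / 0.304 = 113 μg/mL.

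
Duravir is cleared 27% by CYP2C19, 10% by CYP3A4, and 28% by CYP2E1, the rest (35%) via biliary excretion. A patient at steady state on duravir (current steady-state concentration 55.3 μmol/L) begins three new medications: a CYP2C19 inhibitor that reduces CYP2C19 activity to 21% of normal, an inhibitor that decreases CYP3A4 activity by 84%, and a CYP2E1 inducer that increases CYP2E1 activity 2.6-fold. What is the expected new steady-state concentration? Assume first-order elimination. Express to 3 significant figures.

48.1 μmol/L

The CYP2C19 pathway (27% of clearance) is reduced to 0.21× activity: 0.27 × 0.21 = 0.0567.
The CYP3A4 pathway (10% of clearance) drops to 0.16× activity: 0.1 × 0.16 = 0.016.
The CYP2E1 pathway (28% of clearance) rises to 2.6× activity: 0.28 × 2.6 = 0.728.
Non-CYP routes (35%) are unchanged.
New clearance relative to baseline: 0.0567 + 0.016 + 0.728 + 0.35 = 1.1507.
Steady-state concentration ∝ 1/CL: new value = 55.3 / 1.1507 = 48.1 μmol/L.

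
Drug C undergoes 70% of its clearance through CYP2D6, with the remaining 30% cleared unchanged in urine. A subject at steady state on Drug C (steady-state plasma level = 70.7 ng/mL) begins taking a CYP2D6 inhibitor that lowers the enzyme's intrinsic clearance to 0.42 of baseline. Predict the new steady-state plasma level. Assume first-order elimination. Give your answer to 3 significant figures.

119 ng/mL

CYP2D6: 0.7 × 0.42 = 0.294
Other: 0.3 (unchanged)
Relative clearance = 0.294 + 0.3 = 0.594.
Steady-state plasma level ∝ 1/CL, so new value = 70.7 / 0.594 = 119 ng/mL.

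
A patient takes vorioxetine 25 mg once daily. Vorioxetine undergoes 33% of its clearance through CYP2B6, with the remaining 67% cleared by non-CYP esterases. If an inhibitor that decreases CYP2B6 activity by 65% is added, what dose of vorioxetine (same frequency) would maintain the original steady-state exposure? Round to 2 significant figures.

20 mg

CYP2B6: 0.33 × 0.35 = 0.1155
Other: 0.67 (unchanged)
Relative clearance = 0.1155 + 0.67 = 0.7855.
Css,avg = (dose rate)/CL, so holding Css fixed requires dose ∝ CL: 25 × 0.7855 = 20 mg.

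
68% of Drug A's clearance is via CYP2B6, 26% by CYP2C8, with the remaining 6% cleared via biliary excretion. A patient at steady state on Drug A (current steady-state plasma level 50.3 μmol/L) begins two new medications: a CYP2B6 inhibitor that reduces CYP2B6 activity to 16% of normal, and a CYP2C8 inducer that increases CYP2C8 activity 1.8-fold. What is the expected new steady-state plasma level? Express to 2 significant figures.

The CYP2B6 pathway (68% of clearance) is reduced to 0.16× activity: 0.68 × 0.16 = 0.1088.
The CYP2C8 pathway (26% of clearance) is boosted to 1.8× activity: 0.26 × 1.8 = 0.468.
The remaining 6% of clearance is unaffected.
New clearance relative to baseline: 0.1088 + 0.468 + 0.06 = 0.6368.
Dividing the baseline by the relative clearance: 50.3 / 0.6368 = 79 μmol/L.

79 μmol/L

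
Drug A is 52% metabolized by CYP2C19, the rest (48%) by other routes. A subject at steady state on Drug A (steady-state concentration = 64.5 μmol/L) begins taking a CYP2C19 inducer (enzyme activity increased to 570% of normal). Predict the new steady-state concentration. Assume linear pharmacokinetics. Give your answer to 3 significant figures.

CYP2C19: 0.52 × 5.7 = 2.964
Other: 0.48 (unchanged)
Relative clearance = 2.964 + 0.48 = 3.444.
Steady-state concentration ∝ 1/CL, so new value = 64.5 / 3.444 = 18.7 μmol/L.

18.7 μmol/L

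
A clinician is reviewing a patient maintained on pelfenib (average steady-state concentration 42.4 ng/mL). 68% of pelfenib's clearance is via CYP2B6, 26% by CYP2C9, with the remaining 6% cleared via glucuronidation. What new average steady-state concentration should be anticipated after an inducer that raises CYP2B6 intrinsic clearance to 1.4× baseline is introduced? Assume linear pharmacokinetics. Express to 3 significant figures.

The CYP2B6 pathway (68% of clearance) is boosted to 1.4× activity: 0.68 × 1.4 = 0.952.
CYP2C9 (26%) and the residual 6% are unaffected.
Relative clearance = 0.952 + 0.26 + 0.06 = 1.272.
Average steady-state concentration ∝ 1/CL, so new value = 42.4 / 1.272 = 33.3 ng/mL.

33.3 ng/mL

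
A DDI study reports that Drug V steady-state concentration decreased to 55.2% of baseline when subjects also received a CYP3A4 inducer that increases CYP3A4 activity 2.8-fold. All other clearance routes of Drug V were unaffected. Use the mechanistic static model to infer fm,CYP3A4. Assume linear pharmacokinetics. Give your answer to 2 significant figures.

CL'/CL = 1 / 0.552 = 1.812
2.8·fm + (1 − fm) = 1.812
fm = (1.812 − 1) / (2.8 − 1) = 0.45

0.45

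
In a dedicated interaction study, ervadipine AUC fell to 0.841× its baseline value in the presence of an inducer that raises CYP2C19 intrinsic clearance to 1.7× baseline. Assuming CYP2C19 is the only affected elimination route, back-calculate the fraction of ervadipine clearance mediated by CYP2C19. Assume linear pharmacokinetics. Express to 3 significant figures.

0.270

Let x = fm,CYP2C19. Because AUC ∝ 1/CL, relative clearance rose to 1/0.841 = 1.189.
Only the CYP2C19 route changed, so 1.189 = x·1.7 + (1 − x), giving x = 0.270.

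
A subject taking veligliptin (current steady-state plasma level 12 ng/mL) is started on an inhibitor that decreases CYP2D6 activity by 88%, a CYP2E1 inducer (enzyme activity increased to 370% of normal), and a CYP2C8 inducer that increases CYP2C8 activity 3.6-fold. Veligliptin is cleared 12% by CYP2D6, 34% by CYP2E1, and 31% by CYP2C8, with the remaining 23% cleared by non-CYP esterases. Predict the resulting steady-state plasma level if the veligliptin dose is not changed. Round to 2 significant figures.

The CYP2D6 pathway (12% of clearance) falls to 0.12× activity: 0.12 × 0.12 = 0.0144.
The CYP2E1 pathway (34% of clearance) increases to 3.7× activity: 0.34 × 3.7 = 1.258.
The CYP2C8 pathway (31% of clearance) increases to 3.6× activity: 0.31 × 3.6 = 1.116.
Non-CYP routes (23%) are unchanged.
CL_new/CL_old = 0.0144 + 1.258 + 1.116 + 0.23 = 2.6184.
New steady-state plasma level = 12 / 2.6184 = 4.6 ng/mL (concentration scales inversely with clearance).

4.6 ng/mL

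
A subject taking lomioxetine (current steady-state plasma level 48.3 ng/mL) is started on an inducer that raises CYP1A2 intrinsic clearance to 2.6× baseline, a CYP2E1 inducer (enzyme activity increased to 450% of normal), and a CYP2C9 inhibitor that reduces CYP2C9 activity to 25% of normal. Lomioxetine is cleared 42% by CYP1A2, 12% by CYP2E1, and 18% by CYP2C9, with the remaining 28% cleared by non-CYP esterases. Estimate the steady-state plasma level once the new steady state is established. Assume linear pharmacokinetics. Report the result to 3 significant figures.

24.7 ng/mL

The CYP1A2 pathway (42% of clearance) is boosted to 2.6× activity: 0.42 × 2.6 = 1.092.
The CYP2E1 pathway (12% of clearance) is boosted to 4.5× activity: 0.12 × 4.5 = 0.54.
The CYP2C9 pathway (18% of clearance) is reduced to 0.25× activity: 0.18 × 0.25 = 0.045.
Non-CYP routes (28%) are unchanged.
Relative clearance = 1.092 + 0.54 + 0.045 + 0.28 = 1.957.
Dividing the baseline by the relative clearance: 48.3 / 1.957 = 24.7 ng/mL.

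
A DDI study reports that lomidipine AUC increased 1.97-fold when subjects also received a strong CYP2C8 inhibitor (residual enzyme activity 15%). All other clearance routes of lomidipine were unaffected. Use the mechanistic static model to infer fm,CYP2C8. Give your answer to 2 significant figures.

CL'/CL = 1 / 1.97 = 0.5076
0.15·fm + (1 − fm) = 0.5076
fm = (0.5076 − 1) / (0.15 − 1) = 0.58

0.58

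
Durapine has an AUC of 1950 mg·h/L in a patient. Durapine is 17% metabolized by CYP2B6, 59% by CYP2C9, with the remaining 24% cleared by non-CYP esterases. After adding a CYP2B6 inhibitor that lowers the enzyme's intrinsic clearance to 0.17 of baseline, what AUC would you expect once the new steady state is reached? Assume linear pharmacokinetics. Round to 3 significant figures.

The CYP2B6 pathway (17% of clearance) is reduced to 0.17× activity: 0.17 × 0.17 = 0.0289.
CYP2C9 (59%) and the residual 24% are unaffected.
Relative clearance = 0.0289 + 0.59 + 0.24 = 0.8589.
With dosing unchanged, AUC scales as 1/CL: 1950 / 0.8589 = 2.27 × 10³ mg·h/L.

2.27 × 10³ mg·h/L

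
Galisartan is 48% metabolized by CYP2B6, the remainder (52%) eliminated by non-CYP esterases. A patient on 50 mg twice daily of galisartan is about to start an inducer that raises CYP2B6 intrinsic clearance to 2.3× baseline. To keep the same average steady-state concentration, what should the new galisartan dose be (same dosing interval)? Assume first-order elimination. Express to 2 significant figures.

81 mg

The CYP2B6 pathway (48% of clearance) is boosted to 2.3× activity: 0.48 × 2.3 = 1.104.
Non-CYP routes (52%) are unchanged.
New clearance relative to baseline: 1.104 + 0.52 = 1.624.
Css,avg = (dose rate)/CL, so holding Css fixed requires dose ∝ CL: 50 × 1.624 = 81 mg.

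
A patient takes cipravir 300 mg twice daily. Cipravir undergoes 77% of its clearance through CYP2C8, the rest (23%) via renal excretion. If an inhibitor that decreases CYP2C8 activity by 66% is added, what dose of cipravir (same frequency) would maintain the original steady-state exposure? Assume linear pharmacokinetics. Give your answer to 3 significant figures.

CYP2C8: 0.77 × 0.34 = 0.2618
Other: 0.23 (unchanged)
New clearance relative to baseline: 0.2618 + 0.23 = 0.4918.
Exposure is unchanged when dose changes in proportion to clearance. New dose = 300 mg × 0.4918 = 148 mg.

148 mg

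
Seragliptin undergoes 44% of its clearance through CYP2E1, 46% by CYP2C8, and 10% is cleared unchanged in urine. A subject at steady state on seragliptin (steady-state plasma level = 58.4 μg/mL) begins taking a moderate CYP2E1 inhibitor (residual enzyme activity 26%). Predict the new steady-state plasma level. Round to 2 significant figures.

CYP2E1: 0.44 × 0.26 = 0.1144
CYP2C8: 0.46 (unchanged)
Other: 0.1 (unchanged)
New clearance relative to baseline: 0.1144 + 0.46 + 0.1 = 0.6744.
Steady-state plasma level ∝ 1/CL, so new value = 58.4 / 0.6744 = 87 μg/mL.

87 μg/mL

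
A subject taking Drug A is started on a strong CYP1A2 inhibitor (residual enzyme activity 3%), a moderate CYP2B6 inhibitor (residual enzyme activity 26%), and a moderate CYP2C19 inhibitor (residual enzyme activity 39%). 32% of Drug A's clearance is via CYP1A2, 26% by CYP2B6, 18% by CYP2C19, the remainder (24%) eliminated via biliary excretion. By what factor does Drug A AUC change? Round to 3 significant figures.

CYP1A2: 0.32 × 0.03 = 0.0096
CYP2B6: 0.26 × 0.26 = 0.0676
CYP2C19: 0.18 × 0.39 = 0.0702
Other: 0.24 (unchanged)
CL_new/CL_old = 0.0096 + 0.0676 + 0.0702 + 0.24 = 0.3874.
Net AUC ratio = 1 / 0.3874 = 2.58.

2.58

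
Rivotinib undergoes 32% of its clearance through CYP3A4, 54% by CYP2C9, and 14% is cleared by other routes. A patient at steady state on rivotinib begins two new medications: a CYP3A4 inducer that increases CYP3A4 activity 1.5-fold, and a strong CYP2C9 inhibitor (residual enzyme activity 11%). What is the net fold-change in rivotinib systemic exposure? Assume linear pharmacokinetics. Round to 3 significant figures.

1.47

The CYP3A4 pathway (32% of clearance) is boosted to 1.5× activity: 0.32 × 1.5 = 0.48.
The CYP2C9 pathway (54% of clearance) falls to 0.11× activity: 0.54 × 0.11 = 0.0594.
Non-CYP routes (14%) are unchanged.
CL_new/CL_old = 0.48 + 0.0594 + 0.14 = 0.6794.
Because systemic exposure varies inversely with clearance, the combined effect is 1 / 0.6794 = 1.47.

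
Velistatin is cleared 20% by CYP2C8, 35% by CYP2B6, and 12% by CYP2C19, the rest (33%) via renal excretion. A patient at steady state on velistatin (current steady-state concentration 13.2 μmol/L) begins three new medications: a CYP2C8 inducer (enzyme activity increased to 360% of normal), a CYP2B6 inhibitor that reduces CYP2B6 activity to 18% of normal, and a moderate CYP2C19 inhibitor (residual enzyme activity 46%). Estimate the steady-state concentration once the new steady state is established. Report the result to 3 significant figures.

The CYP2C8 pathway (20% of clearance) is boosted to 3.6× activity: 0.2 × 3.6 = 0.72.
The CYP2B6 pathway (35% of clearance) drops to 0.18× activity: 0.35 × 0.18 = 0.063.
The CYP2C19 pathway (12% of clearance) falls to 0.46× activity: 0.12 × 0.46 = 0.0552.
Non-CYP routes (33%) are unchanged.
Relative clearance = 0.72 + 0.063 + 0.0552 + 0.33 = 1.1682.
Steady-state concentration ∝ 1/CL: new value = 13.2 / 1.1682 = 11.3 μmol/L.

11.3 μmol/L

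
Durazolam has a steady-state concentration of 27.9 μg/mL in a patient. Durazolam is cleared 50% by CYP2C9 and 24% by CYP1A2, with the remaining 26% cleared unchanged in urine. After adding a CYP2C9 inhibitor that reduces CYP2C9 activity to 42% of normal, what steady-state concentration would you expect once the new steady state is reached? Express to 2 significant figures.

The CYP2C9 pathway (50% of clearance) drops to 0.42× activity: 0.5 × 0.42 = 0.21.
CYP1A2 (24%) and the residual 26% are unaffected.
New clearance relative to baseline: 0.21 + 0.24 + 0.26 = 0.71.
Steady-state concentration ∝ 1/CL, so new value = 27.9 / 0.71 = 39 μg/mL.

39 μg/mL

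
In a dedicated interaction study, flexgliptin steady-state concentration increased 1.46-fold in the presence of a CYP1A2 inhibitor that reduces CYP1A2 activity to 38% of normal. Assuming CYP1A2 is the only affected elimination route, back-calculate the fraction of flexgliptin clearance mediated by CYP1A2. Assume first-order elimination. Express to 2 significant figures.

Write x for the fraction cleared via CYP1A2. The observed steady-state concentration change means clearance fell to 1/1.46 = 0.6849 of baseline.
Setting x·0.38 + (1 − x) = 0.6849 and solving: x = (0.6849 − 1)/(0.38 − 1) = 0.51.

0.51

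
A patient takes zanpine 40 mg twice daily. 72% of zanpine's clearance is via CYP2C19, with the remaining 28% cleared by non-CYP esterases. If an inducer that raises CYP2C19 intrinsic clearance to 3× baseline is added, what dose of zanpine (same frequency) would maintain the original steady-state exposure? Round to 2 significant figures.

The CYP2C19 pathway (72% of clearance) is boosted to 3× activity: 0.72 × 3 = 2.16.
Non-CYP routes (28%) are unchanged.
Relative clearance = 2.16 + 0.28 = 2.44.
To maintain the same steady-state level, dose must scale with clearance: new dose = 40 × 2.44 = 98 mg.

98 mg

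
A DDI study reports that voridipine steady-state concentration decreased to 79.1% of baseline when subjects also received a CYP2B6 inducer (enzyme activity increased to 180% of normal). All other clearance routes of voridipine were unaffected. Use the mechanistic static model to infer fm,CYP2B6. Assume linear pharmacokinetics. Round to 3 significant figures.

Let fm be the CYP2B6 fraction. New clearance relative to baseline = fm × 1.8 + (1 − fm).
Steady-state concentration ratio = 1 / (new CL fraction), so new CL fraction = 1 / 0.791 = 1.264.
fm × 1.8 + 1 − fm = 1.264  ⇒  fm × (1.8 − 1) = 0.2642  ⇒  fm = 0.330.

0.330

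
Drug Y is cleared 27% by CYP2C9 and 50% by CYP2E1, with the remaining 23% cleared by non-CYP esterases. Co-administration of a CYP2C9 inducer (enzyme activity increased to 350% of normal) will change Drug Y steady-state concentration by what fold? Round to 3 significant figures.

The CYP2C9 pathway (27% of clearance) is boosted to 3.5× activity: 0.27 × 3.5 = 0.945.
CYP2E1 (50%) and the residual 23% are unaffected.
CL_new/CL_old = 0.945 + 0.5 + 0.23 = 1.675.
Steady-state concentration is inversely proportional to clearance, so the fold-change is 1 / 1.675 = 0.597.

0.597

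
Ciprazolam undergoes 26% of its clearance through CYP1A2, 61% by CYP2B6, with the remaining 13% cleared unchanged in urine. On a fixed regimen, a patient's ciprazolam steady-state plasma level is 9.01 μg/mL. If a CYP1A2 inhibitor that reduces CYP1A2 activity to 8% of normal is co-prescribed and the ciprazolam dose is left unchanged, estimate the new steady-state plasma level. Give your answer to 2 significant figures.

12 μg/mL

The CYP1A2 pathway (26% of clearance) falls to 0.08× activity: 0.26 × 0.08 = 0.0208.
CYP2B6 (61%) and the residual 13% are unaffected.
New clearance relative to baseline: 0.0208 + 0.61 + 0.13 = 0.7608.
With dosing unchanged, steady-state plasma level scales as 1/CL: 9.01 / 0.7608 = 12 μg/mL.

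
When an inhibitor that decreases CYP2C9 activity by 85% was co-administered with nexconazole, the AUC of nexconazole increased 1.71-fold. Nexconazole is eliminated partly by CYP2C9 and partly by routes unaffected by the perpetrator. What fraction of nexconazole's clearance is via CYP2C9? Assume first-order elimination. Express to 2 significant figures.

0.49

Call the CYP2C9 fraction fm. After the interaction, CL_new/CL_old = fm × 0.15 + (1 − fm).
AUC ratio = 1 / (new CL fraction), so new CL fraction = 1 / 1.71 = 0.5848.
fm × 0.15 + 1 − fm = 0.5848  ⇒  fm × (0.15 − 1) = −0.4152  ⇒  fm = 0.49.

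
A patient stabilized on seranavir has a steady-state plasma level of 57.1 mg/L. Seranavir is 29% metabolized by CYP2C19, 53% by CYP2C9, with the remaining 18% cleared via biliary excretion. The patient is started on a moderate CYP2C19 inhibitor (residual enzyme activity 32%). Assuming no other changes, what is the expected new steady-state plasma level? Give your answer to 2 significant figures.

CYP2C19: 0.29 × 0.32 = 0.0928
CYP2C9: 0.53 (unchanged)
Other: 0.18 (unchanged)
CL_new/CL_old = 0.0928 + 0.53 + 0.18 = 0.8028.
Steady-state plasma level ∝ 1/CL, so new value = 57.1 / 0.8028 = 71 mg/L.

71 mg/L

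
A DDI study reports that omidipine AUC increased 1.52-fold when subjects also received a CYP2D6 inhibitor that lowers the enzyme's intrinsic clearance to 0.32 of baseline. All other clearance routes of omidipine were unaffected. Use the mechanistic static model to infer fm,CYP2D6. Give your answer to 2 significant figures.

CL'/CL = 1 / 1.52 = 0.6579
0.32·fm + (1 − fm) = 0.6579
fm = (0.6579 − 1) / (0.32 − 1) = 0.50

0.50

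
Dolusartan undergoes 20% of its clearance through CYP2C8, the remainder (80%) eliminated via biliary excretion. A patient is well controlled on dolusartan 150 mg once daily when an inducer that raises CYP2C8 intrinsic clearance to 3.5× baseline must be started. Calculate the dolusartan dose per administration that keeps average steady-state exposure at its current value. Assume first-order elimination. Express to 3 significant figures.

CYP2C8: 0.2 × 3.5 = 0.7
Other: 0.8 (unchanged)
New clearance relative to baseline: 0.7 + 0.8 = 1.5.
Exposure is unchanged when dose changes in proportion to clearance. New dose = 150 mg × 1.5 = 225 mg.

225 mg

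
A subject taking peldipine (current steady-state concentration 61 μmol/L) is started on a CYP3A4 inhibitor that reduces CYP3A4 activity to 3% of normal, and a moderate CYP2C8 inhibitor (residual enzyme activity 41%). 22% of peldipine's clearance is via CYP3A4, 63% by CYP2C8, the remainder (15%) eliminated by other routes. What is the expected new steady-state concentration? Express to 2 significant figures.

CYP3A4: 0.22 × 0.03 = 0.0066
CYP2C8: 0.63 × 0.41 = 0.2583
Other: 0.15 (unchanged)
CL_new/CL_old = 0.0066 + 0.2583 + 0.15 = 0.4149.
New steady-state concentration = 61 / 0.4149 = 1.5 × 10² μmol/L (concentration scales inversely with clearance).

1.5 × 10² μmol/L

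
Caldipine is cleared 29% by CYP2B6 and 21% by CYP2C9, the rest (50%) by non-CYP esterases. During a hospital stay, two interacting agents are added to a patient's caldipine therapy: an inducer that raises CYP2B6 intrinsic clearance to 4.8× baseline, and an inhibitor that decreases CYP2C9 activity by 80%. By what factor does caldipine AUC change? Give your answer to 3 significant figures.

0.517

CYP2B6: 0.29 × 4.8 = 1.392
CYP2C9: 0.21 × 0.2 = 0.042
Other: 0.5 (unchanged)
CL_new/CL_old = 1.392 + 0.042 + 0.5 = 1.934.
Net AUC ratio = 1 / 1.934 = 0.517.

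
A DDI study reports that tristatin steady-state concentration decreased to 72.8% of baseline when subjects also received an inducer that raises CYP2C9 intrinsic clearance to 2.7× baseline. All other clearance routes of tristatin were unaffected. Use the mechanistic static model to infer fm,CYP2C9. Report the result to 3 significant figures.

0.220

Call the CYP2C9 fraction fm. After the interaction, CL_new/CL_old = fm × 2.7 + (1 − fm).
Steady-state concentration ratio = 1 / (new CL fraction), so new CL fraction = 1 / 0.728 = 1.374.
fm × 2.7 + 1 − fm = 1.374  ⇒  fm × (2.7 − 1) = 0.3736  ⇒  fm = 0.220.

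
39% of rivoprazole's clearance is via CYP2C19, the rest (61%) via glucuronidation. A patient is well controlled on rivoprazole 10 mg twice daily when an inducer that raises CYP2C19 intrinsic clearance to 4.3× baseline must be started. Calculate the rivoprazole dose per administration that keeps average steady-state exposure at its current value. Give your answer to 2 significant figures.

The CYP2C19 pathway (39% of clearance) rises to 4.3× activity: 0.39 × 4.3 = 1.677.
The remaining 61% of clearance is unaffected.
New clearance relative to baseline: 1.677 + 0.61 = 2.287.
Exposure is unchanged when dose changes in proportion to clearance. New dose = 10 mg × 2.287 = 23 mg.

23 mg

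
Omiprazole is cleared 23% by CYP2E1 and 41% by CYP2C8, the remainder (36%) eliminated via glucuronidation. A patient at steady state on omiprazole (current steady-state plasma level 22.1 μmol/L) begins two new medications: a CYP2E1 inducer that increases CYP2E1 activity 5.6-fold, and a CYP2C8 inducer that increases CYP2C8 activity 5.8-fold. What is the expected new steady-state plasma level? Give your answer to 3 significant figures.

5.49 μmol/L

CYP2E1: 0.23 × 5.6 = 1.288
CYP2C8: 0.41 × 5.8 = 2.378
Other: 0.36 (unchanged)
New clearance relative to baseline: 1.288 + 2.378 + 0.36 = 4.026.
Steady-state plasma level ∝ 1/CL: new value = 22.1 / 4.026 = 5.49 μmol/L.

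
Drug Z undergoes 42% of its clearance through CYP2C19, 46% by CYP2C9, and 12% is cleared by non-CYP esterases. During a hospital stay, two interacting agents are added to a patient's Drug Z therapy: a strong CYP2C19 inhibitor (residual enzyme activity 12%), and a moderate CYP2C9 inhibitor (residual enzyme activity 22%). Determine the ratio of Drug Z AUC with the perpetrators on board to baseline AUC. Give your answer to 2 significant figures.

CYP2C19: 0.42 × 0.12 = 0.0504
CYP2C9: 0.46 × 0.22 = 0.1012
Other: 0.12 (unchanged)
Relative clearance = 0.0504 + 0.1012 + 0.12 = 0.2716.
Net AUC ratio = 1 / 0.2716 = 3.7.

3.7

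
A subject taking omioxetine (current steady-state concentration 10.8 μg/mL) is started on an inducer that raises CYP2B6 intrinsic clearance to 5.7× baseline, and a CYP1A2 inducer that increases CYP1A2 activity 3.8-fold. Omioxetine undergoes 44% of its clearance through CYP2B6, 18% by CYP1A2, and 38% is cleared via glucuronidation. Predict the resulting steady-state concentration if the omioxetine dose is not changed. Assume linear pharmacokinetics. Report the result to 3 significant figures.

The CYP2B6 pathway (44% of clearance) is boosted to 5.7× activity: 0.44 × 5.7 = 2.508.
The CYP1A2 pathway (18% of clearance) increases to 3.8× activity: 0.18 × 3.8 = 0.684.
Non-CYP routes (38%) are unchanged.
Relative clearance = 2.508 + 0.684 + 0.38 = 3.572.
Dividing the baseline by the relative clearance: 10.8 / 3.572 = 3.02 μg/mL.

3.02 μg/mL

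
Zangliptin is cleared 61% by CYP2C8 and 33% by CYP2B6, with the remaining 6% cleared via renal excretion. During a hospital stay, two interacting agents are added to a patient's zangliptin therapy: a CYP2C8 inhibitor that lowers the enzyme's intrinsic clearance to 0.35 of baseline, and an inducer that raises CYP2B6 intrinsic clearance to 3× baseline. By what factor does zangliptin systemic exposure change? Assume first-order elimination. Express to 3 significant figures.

The CYP2C8 pathway (61% of clearance) is reduced to 0.35× activity: 0.61 × 0.35 = 0.2135.
The CYP2B6 pathway (33% of clearance) increases to 3× activity: 0.33 × 3 = 0.99.
Non-CYP routes (6%) are unchanged.
New clearance relative to baseline: 0.2135 + 0.99 + 0.06 = 1.2635.
Because systemic exposure varies inversely with clearance, the combined effect is 1 / 1.2635 = 0.791.

0.791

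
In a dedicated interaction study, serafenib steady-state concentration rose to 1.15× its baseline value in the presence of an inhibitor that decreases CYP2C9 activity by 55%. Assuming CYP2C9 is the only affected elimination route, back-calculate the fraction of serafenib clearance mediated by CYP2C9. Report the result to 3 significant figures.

0.237

CL'/CL = 1 / 1.15 = 0.8696
0.45·fm + (1 − fm) = 0.8696
fm = (0.8696 − 1) / (0.45 − 1) = 0.237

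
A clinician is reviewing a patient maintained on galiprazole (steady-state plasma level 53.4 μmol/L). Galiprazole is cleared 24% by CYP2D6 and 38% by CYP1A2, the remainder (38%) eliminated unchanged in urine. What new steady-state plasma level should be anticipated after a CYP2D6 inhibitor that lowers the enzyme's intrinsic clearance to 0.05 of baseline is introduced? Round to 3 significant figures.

69.2 μmol/L

The CYP2D6 pathway (24% of clearance) falls to 0.05× activity: 0.24 × 0.05 = 0.012.
CYP1A2 (38%) and the residual 38% are unaffected.
CL_new/CL_old = 0.012 + 0.38 + 0.38 = 0.772.
New steady-state plasma level = baseline ÷ relative clearance = 53.4 / 0.772 = 69.2 μmol/L.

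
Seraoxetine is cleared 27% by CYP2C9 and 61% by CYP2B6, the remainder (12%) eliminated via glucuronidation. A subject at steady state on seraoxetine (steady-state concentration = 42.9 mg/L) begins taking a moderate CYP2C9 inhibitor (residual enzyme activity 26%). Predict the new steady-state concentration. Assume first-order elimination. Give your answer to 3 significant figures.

53.6 mg/L

The CYP2C9 pathway (27% of clearance) falls to 0.26× activity: 0.27 × 0.26 = 0.0702.
CYP2B6 (61%) and the residual 12% are unaffected.
Relative clearance = 0.0702 + 0.61 + 0.12 = 0.8002.
New steady-state concentration = baseline ÷ relative clearance = 42.9 / 0.8002 = 53.6 mg/L.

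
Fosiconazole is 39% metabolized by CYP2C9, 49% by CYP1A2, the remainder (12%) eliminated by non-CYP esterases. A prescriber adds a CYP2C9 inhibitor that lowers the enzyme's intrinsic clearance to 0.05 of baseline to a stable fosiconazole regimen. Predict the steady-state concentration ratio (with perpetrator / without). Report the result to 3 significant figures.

1.59

The CYP2C9 pathway (39% of clearance) is reduced to 0.05× activity: 0.39 × 0.05 = 0.0195.
CYP1A2 (49%) and the residual 12% are unaffected.
CL_new/CL_old = 0.0195 + 0.49 + 0.12 = 0.6295.
Steady-state concentration ratio = CL_old/CL_new = 1 / 0.6295 = 1.59.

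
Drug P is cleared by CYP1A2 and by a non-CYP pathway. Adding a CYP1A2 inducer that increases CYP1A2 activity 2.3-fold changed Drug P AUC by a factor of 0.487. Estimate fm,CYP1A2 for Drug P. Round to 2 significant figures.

Let x = fm,CYP1A2. Because AUC ∝ 1/CL, relative clearance rose to 1/0.487 = 2.053.
Setting x·2.3 + (1 − x) = 2.053 and solving: x = (2.053 − 1)/(2.3 − 1) = 0.81.

0.81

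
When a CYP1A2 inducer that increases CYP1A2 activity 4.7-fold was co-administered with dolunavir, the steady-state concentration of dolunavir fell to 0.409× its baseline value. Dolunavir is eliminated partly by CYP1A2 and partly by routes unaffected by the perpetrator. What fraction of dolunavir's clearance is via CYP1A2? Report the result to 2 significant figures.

0.39

Let x = fm,CYP1A2. Because steady-state concentration ∝ 1/CL, relative clearance rose to 1/0.409 = 2.445.
Only the CYP1A2 route changed, so 2.445 = x·4.7 + (1 − x), giving x = 0.39.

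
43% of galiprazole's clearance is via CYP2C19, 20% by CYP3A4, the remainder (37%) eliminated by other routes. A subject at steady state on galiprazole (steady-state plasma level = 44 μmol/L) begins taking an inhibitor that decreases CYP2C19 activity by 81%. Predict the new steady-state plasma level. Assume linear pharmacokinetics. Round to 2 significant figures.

68 μmol/L

The CYP2C19 pathway (43% of clearance) falls to 0.19× activity: 0.43 × 0.19 = 0.0817.
CYP3A4 (20%) and the residual 37% are unaffected.
CL_new/CL_old = 0.0817 + 0.2 + 0.37 = 0.6517.
With dosing unchanged, steady-state plasma level scales as 1/CL: 44 / 0.6517 = 68 μmol/L.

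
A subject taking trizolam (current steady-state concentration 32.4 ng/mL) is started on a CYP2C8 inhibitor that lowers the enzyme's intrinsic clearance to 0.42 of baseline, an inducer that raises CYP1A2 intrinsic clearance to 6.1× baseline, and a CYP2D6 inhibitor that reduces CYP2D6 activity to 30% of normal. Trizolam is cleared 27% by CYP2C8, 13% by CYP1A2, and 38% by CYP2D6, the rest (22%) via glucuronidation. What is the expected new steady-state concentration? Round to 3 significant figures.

CYP2C8: 0.27 × 0.42 = 0.1134
CYP1A2: 0.13 × 6.1 = 0.793
CYP2D6: 0.38 × 0.3 = 0.114
Other: 0.22 (unchanged)
CL_new/CL_old = 0.1134 + 0.793 + 0.114 + 0.22 = 1.2404.
New steady-state concentration = 32.4 / 1.2404 = 26.1 ng/mL (concentration scales inversely with clearance).

26.1 ng/mL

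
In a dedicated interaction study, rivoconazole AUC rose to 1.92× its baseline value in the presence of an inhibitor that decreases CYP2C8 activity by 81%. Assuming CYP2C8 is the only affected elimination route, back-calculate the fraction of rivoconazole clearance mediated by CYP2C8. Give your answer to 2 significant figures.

0.59

CL'/CL = 1 / 1.92 = 0.5208
0.19·fm + (1 − fm) = 0.5208
fm = (0.5208 − 1) / (0.19 − 1) = 0.59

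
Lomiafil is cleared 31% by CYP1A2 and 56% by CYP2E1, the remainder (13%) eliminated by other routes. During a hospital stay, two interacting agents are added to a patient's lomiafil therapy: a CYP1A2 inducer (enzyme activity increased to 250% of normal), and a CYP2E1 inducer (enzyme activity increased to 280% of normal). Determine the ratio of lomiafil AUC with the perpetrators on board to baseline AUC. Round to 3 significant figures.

0.404

The CYP1A2 pathway (31% of clearance) rises to 2.5× activity: 0.31 × 2.5 = 0.775.
The CYP2E1 pathway (56% of clearance) rises to 2.8× activity: 0.56 × 2.8 = 1.568.
Non-CYP routes (13%) are unchanged.
CL_new/CL_old = 0.775 + 1.568 + 0.13 = 2.473.
Net AUC ratio = 1 / 2.473 = 0.404.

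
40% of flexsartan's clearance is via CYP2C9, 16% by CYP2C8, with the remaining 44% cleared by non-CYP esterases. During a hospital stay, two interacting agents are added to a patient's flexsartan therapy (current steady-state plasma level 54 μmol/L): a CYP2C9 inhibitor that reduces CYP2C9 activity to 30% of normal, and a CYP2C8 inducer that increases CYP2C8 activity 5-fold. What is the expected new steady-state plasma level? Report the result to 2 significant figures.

The CYP2C9 pathway (40% of clearance) is reduced to 0.3× activity: 0.4 × 0.3 = 0.12.
The CYP2C8 pathway (16% of clearance) rises to 5× activity: 0.16 × 5 = 0.8.
Non-CYP routes (44%) are unchanged.
Relative clearance = 0.12 + 0.8 + 0.44 = 1.36.
Dividing the baseline by the relative clearance: 54 / 1.36 = 40 μmol/L.

40 μmol/L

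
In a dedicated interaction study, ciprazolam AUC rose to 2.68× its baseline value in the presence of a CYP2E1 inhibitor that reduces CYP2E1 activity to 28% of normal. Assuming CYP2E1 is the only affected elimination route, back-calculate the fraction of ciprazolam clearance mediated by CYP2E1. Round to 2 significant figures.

Let fm be the CYP2E1 fraction. New clearance relative to baseline = fm × 0.28 + (1 − fm).
AUC ratio = 1 / (new CL fraction), so new CL fraction = 1 / 2.68 = 0.3731.
fm × 0.28 + 1 − fm = 0.3731  ⇒  fm × (0.28 − 1) = −0.6269  ⇒  fm = 0.87.

0.87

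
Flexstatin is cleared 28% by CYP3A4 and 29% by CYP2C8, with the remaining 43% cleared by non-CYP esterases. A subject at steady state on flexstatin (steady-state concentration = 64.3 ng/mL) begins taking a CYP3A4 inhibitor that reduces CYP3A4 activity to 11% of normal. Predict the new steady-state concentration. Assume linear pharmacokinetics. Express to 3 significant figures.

The CYP3A4 pathway (28% of clearance) drops to 0.11× activity: 0.28 × 0.11 = 0.0308.
CYP2C8 (29%) and the residual 43% are unaffected.
New clearance relative to baseline: 0.0308 + 0.29 + 0.43 = 0.7508.
Steady-state concentration ∝ 1/CL, so new value = 64.3 / 0.7508 = 85.6 ng/mL.

85.6 ng/mL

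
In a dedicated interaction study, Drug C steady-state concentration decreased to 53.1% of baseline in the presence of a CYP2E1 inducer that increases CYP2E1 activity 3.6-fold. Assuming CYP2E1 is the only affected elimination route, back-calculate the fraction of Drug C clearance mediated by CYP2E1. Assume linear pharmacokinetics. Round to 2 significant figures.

CL'/CL = 1 / 0.531 = 1.883
3.6·fm + (1 − fm) = 1.883
fm = (1.883 − 1) / (3.6 − 1) = 0.34

0.34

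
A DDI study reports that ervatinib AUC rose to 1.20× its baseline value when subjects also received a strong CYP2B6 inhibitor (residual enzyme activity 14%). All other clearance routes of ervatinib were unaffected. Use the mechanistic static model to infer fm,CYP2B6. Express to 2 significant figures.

Call the CYP2B6 fraction fm. After the interaction, CL_new/CL_old = fm × 0.14 + (1 − fm).
AUC ratio = 1 / (new CL fraction), so new CL fraction = 1 / 1.20 = 0.8333.
fm × 0.14 + 1 − fm = 0.8333  ⇒  fm × (0.14 − 1) = −0.1667  ⇒  fm = 0.19.

0.19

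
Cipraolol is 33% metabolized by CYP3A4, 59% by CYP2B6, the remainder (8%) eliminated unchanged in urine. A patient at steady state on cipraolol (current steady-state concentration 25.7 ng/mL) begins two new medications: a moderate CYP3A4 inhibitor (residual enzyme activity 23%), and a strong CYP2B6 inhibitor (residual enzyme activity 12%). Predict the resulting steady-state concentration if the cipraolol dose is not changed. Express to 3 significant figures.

The CYP3A4 pathway (33% of clearance) is reduced to 0.23× activity: 0.33 × 0.23 = 0.0759.
The CYP2B6 pathway (59% of clearance) is reduced to 0.12× activity: 0.59 × 0.12 = 0.0708.
Non-CYP routes (8%) are unchanged.
New clearance relative to baseline: 0.0759 + 0.0708 + 0.08 = 0.2267.
Steady-state concentration ∝ 1/CL: new value = 25.7 / 0.2267 = 113 ng/mL.

113 ng/mL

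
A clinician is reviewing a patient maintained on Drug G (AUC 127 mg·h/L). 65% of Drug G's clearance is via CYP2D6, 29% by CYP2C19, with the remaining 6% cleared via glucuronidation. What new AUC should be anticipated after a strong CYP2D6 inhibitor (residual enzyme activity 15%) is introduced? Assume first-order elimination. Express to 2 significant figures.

2.8 × 10² mg·h/L

CYP2D6: 0.65 × 0.15 = 0.0975
CYP2C19: 0.29 (unchanged)
Other: 0.06 (unchanged)
CL_new/CL_old = 0.0975 + 0.29 + 0.06 = 0.4475.
New AUC = baseline ÷ relative clearance = 127 / 0.4475 = 2.8 × 10² mg·h/L.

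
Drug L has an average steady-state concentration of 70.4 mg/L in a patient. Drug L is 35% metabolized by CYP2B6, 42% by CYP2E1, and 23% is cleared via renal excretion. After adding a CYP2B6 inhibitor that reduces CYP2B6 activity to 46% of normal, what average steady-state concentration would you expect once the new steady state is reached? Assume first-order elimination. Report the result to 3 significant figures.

86.8 mg/L

The CYP2B6 pathway (35% of clearance) is reduced to 0.46× activity: 0.35 × 0.46 = 0.161.
CYP2E1 (42%) and the residual 23% are unaffected.
Relative clearance = 0.161 + 0.42 + 0.23 = 0.811.
Average steady-state concentration ∝ 1/CL, so new value = 70.4 / 0.811 = 86.8 mg/L.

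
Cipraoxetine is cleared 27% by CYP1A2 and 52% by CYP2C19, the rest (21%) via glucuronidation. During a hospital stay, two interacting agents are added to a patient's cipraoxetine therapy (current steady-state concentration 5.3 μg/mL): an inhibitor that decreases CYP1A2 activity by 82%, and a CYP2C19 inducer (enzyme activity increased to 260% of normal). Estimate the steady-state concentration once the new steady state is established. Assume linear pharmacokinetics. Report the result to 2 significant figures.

3.3 μg/mL

CYP1A2: 0.27 × 0.18 = 0.0486
CYP2C19: 0.52 × 2.6 = 1.352
Other: 0.21 (unchanged)
Relative clearance = 0.0486 + 1.352 + 0.21 = 1.6106.
Dividing the baseline by the relative clearance: 5.3 / 1.6106 = 3.3 μg/mL.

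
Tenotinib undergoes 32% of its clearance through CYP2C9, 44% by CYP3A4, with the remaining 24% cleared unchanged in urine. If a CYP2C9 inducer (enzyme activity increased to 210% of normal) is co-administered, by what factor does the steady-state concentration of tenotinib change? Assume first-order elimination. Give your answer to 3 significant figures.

0.740

The CYP2C9 pathway (32% of clearance) increases to 2.1× activity: 0.32 × 2.1 = 0.672.
CYP3A4 (44%) and the residual 24% are unaffected.
CL_new/CL_old = 0.672 + 0.44 + 0.24 = 1.352.
Steady-state concentration is inversely proportional to clearance, so the fold-change is 1 / 1.352 = 0.740.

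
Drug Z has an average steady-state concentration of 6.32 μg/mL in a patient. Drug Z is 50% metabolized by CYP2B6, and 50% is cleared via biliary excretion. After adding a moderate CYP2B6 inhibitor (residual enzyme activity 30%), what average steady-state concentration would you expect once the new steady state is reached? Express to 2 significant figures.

9.7 μg/mL

CYP2B6: 0.5 × 0.3 = 0.15
Other: 0.5 (unchanged)
CL_new/CL_old = 0.15 + 0.5 = 0.65.
Average steady-state concentration ∝ 1/CL, so new value = 6.32 / 0.65 = 9.7 μg/mL.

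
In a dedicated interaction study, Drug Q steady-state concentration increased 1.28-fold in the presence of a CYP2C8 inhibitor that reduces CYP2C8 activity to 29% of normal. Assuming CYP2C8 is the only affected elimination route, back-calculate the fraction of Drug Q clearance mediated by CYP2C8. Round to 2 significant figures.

0.31

CL'/CL = 1 / 1.28 = 0.7812
0.29·fm + (1 − fm) = 0.7812
fm = (0.7812 − 1) / (0.29 − 1) = 0.31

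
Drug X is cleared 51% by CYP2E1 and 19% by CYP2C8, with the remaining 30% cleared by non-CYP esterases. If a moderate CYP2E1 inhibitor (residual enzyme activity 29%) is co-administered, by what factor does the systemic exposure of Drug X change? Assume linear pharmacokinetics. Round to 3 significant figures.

1.57

CYP2E1: 0.51 × 0.29 = 0.1479
CYP2C8: 0.19 (unchanged)
Other: 0.3 (unchanged)
Relative clearance = 0.1479 + 0.19 + 0.3 = 0.6379.
Systemic exposure ratio = CL_old/CL_new = 1 / 0.6379 = 1.57.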